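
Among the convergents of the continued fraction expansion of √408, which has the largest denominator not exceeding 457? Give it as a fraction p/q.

√408 = [20; 5, 40, …] (period length 2).
Convergents:
  p_0/q_0 = 20/1
  p_1/q_1 = 101/5
  p_2/q_2 = 4060/201
  p_3/q_3 = 20401/1010
q_2 = 201 ≤ 457 < 1010 = q_3, so the answer is 4060/201.

4060/201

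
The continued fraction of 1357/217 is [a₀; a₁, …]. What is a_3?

17

1357 = 6·217 + 55   →  a_0 = 6
217 = 3·55 + 52   →  a_1 = 3
55 = 1·52 + 3   →  a_2 = 1
52 = 17·3 + 1   →  a_3 = 17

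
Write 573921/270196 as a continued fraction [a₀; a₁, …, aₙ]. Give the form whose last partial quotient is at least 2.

573921 = 2×270196 + 33529
270196 = 8×33529 + 1964
33529 = 17×1964 + 141
1964 = 13×141 + 131
141 = 1×131 + 10
131 = 13×10 + 1
10 = 10×1 + 0  (stop)
So 573921/270196 = [2; 8, 17, 13, 1, 13, 10].

[2; 8, 17, 13, 1, 13, 10]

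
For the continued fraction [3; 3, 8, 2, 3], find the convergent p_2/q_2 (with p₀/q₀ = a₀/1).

Using pₖ = aₖpₖ₋₁ + pₖ₋₂, qₖ = aₖqₖ₋₁ + qₖ₋₂ (with p₋₁=1, p₋₂=0, q₋₁=0, q₋₂=1):
  k=0: a=3, p=3, q=1
  k=1: a=3, p=10, q=3
  k=2: a=8, p=83, q=25

83/25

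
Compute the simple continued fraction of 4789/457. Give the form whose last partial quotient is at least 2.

4789 = 10*457 + 219
457 = 2*219 + 19
219 = 11*19 + 10
19 = 1*10 + 9
10 = 1*9 + 1
9 = 9*1 + 0  (stop)
So 4789/457 = [10; 2, 11, 1, 1, 9].

[10; 2, 11, 1, 1, 9]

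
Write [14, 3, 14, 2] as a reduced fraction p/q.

1275/89

Fold from the inside: start with 2/1.
  14 + 1/2 = 29/2
  3 + 2/29 = 89/29
  14 + 29/89 = 1275/89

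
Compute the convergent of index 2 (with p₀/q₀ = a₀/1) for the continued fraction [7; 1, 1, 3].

Using pₖ = aₖpₖ₋₁ + pₖ₋₂, qₖ = aₖqₖ₋₁ + qₖ₋₂ (with p₋₁=1, p₋₂=0, q₋₁=0, q₋₂=1):
  k=0: a=7, p=7, q=1
  k=1: a=1, p=8, q=1
  k=2: a=1, p=15, q=2

15/2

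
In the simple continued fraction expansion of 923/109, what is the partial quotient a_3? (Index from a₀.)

3

923 = 8·109 + 51   →  a_0 = 8
109 = 2·51 + 7   →  a_1 = 2
51 = 7·7 + 2   →  a_2 = 7
7 = 3·2 + 1   →  a_3 = 3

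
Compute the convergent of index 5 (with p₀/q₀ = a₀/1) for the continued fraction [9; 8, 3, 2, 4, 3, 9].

7561/829

Using pₖ = aₖpₖ₋₁ + pₖ₋₂, qₖ = aₖqₖ₋₁ + qₖ₋₂ (with p₋₁=1, p₋₂=0, q₋₁=0, q₋₂=1):
  k=0: a=9, p=9, q=1
  k=1: a=8, p=73, q=8
  k=2: a=3, p=228, q=25
  k=3: a=2, p=529, q=58
  k=4: a=4, p=2344, q=257
  k=5: a=3, p=7561, q=829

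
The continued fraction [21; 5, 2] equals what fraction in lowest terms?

Using pₖ = aₖpₖ₋₁ + pₖ₋₂ and qₖ = aₖqₖ₋₁ + qₖ₋₂:
  k=0: a=21, p=21, q=1
  k=1: a=5, p=106, q=5
  k=2: a=2, p=233, q=11

233/11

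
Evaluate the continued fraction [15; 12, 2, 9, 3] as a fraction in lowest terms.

11099/736

Fold from the inside: start with 3/1.
  9 + 1/3 = 28/3
  2 + 3/28 = 59/28
  12 + 28/59 = 736/59
  15 + 59/736 = 11099/736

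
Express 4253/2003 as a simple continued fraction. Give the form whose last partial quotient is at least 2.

[2; 8, 9, 6, 1, 3]

4253 = 2×2003 + 247
2003 = 8×247 + 27
247 = 9×27 + 4
27 = 6×4 + 3
4 = 1×3 + 1
3 = 3×1 + 0  (stop)
So 4253/2003 = [2; 8, 9, 6, 1, 3].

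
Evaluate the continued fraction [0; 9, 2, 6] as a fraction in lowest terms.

Fold from the inside: start with 6/1.
  2 + 1/6 = 13/6
  9 + 6/13 = 123/13
  0 + 13/123 = 13/123

13/123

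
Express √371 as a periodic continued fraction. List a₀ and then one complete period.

[19; 3, 1, 4, 1, 3, 38]

a₀ = ⌊√371⌋ = 19.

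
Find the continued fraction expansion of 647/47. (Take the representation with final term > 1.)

[13; 1, 3, 3, 1, 2]

647 = 13*47 + 36
47 = 1*36 + 11
36 = 3*11 + 3
11 = 3*3 + 2
3 = 1*2 + 1
2 = 2*1 + 0  (stop)
So 647/47 = [13; 1, 3, 3, 1, 2].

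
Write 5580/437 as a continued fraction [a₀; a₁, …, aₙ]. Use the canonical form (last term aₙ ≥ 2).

5580 = 12×437 + 336
437 = 1×336 + 101
336 = 3×101 + 33
101 = 3×33 + 2
33 = 16×2 + 1
2 = 2×1 + 0  (stop)
So 5580/437 = [12; 1, 3, 3, 16, 2].

[12; 1, 3, 3, 16, 2]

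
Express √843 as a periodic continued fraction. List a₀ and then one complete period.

a₀ = ⌊√843⌋ = 29.

[29; 29, 58]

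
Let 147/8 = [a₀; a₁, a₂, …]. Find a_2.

1

147 = 18·8 + 3   →  a_0 = 18
8 = 2·3 + 2   →  a_1 = 2
3 = 1·2 + 1   →  a_2 = 1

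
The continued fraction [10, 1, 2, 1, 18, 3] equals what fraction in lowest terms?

2461/229

Fold from the inside: start with 3/1.
  18 + 1/3 = 55/3
  1 + 3/55 = 58/55
  2 + 55/58 = 171/58
  1 + 58/171 = 229/171
  10 + 171/229 = 2461/229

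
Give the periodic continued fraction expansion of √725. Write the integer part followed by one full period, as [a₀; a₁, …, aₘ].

[26; 1, 12, 2, 12, 1, 52]

a₀ = ⌊√725⌋ = 26.
With m₀=0, d₀=1 and mₖ₊₁ = dₖaₖ − mₖ, dₖ₊₁ = (n − mₖ₊₁²)/dₖ, aₖ₊₁ = ⌊(a₀+mₖ₊₁)/dₖ₊₁⌋:
  k=1: m=26, d=49, a=1
  k=2: m=23, d=4, a=12
  k=3: m=25, d=25, a=2
  k=4: m=25, d=4, a=12
  k=5: m=23, d=49, a=1
  k=6: m=26, d=1, a=52
d=1 and a=2a₀=52 at k=6, so the next step gives (m, d) = (26, 49) again — its k=1 value — and the period has length 6.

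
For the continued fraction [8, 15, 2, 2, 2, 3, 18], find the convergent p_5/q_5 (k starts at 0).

Using pₖ = aₖpₖ₋₁ + pₖ₋₂, qₖ = aₖqₖ₋₁ + qₖ₋₂ (with p₋₁=1, p₋₂=0, q₋₁=0, q₋₂=1):
  k=0: a=8, p=8, q=1
  k=1: a=15, p=121, q=15
  k=2: a=2, p=250, q=31
  k=3: a=2, p=621, q=77
  k=4: a=2, p=1492, q=185
  k=5: a=3, p=5097, q=632

5097/632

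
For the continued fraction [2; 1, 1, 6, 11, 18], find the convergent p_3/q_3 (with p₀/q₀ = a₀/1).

Using pₖ = aₖpₖ₋₁ + pₖ₋₂, qₖ = aₖqₖ₋₁ + qₖ₋₂ (with p₋₁=1, p₋₂=0, q₋₁=0, q₋₂=1):
  k=0: a=2, p=2, q=1
  k=1: a=1, p=3, q=1
  k=2: a=1, p=5, q=2
  k=3: a=6, p=33, q=13

33/13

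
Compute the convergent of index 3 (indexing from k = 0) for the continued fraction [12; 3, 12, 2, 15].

949/77

Using pₖ = aₖpₖ₋₁ + pₖ₋₂, qₖ = aₖqₖ₋₁ + qₖ₋₂ (with p₋₁=1, p₋₂=0, q₋₁=0, q₋₂=1):
  k=0: a=12, p=12, q=1
  k=1: a=3, p=37, q=3
  k=2: a=12, p=456, q=37
  k=3: a=2, p=949, q=77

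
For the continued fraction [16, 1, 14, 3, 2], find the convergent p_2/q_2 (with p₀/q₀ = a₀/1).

254/15

Using pₖ = aₖpₖ₋₁ + pₖ₋₂, qₖ = aₖqₖ₋₁ + qₖ₋₂ (with p₋₁=1, p₋₂=0, q₋₁=0, q₋₂=1):
  k=0: a=16, p=16, q=1
  k=1: a=1, p=17, q=1
  k=2: a=14, p=254, q=15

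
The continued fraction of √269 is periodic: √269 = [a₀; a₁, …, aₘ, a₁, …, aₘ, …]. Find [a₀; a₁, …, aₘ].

[16; 2, 2, 32]

a₀ = ⌊√269⌋ = 16.
With m₀=0, d₀=1 and mₖ₊₁ = dₖaₖ − mₖ, dₖ₊₁ = (n − mₖ₊₁²)/dₖ, aₖ₊₁ = ⌊(a₀+mₖ₊₁)/dₖ₊₁⌋:
  k=1: m=16, d=13, a=2
  k=2: m=10, d=13, a=2
  k=3: m=16, d=1, a=32
d=1 and a=2a₀=32 at k=3, so the next step gives (m, d) = (16, 13) again — its k=1 value — and the period has length 3.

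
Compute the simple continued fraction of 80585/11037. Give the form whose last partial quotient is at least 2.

80585 = 7·11037 + 3326
11037 = 3·3326 + 1059
3326 = 3·1059 + 149
1059 = 7·149 + 16
149 = 9·16 + 5
16 = 3·5 + 1
5 = 5·1 + 0  (stop)
So 80585/11037 = [7; 3, 3, 7, 9, 3, 5].

[7; 3, 3, 7, 9, 3, 5]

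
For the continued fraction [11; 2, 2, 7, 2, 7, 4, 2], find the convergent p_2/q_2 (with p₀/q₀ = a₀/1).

Using pₖ = aₖpₖ₋₁ + pₖ₋₂, qₖ = aₖqₖ₋₁ + qₖ₋₂ (with p₋₁=1, p₋₂=0, q₋₁=0, q₋₂=1):
  k=0: a=11, p=11, q=1
  k=1: a=2, p=23, q=2
  k=2: a=2, p=57, q=5

57/5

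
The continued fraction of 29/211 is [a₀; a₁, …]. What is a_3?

1

29 = 0·211 + 29   →  a_0 = 0
211 = 7·29 + 8   →  a_1 = 7
29 = 3·8 + 5   →  a_2 = 3
8 = 1·5 + 3   →  a_3 = 1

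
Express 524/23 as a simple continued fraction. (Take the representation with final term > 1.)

[22; 1, 3, 1, 1, 2]

524 = 22×23 + 18
23 = 1×18 + 5
18 = 3×5 + 3
5 = 1×3 + 2
3 = 1×2 + 1
2 = 2×1 + 0  (stop)
So 524/23 = [22; 1, 3, 1, 1, 2].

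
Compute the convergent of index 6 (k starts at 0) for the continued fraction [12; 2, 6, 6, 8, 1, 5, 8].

Using pₖ = aₖpₖ₋₁ + pₖ₋₂, qₖ = aₖqₖ₋₁ + qₖ₋₂ (with p₋₁=1, p₋₂=0, q₋₁=0, q₋₂=1):
  k=0: a=12, p=12, q=1
  k=1: a=2, p=25, q=2
  k=2: a=6, p=162, q=13
  k=3: a=6, p=997, q=80
  k=4: a=8, p=8138, q=653
  k=5: a=1, p=9135, q=733
  k=6: a=5, p=53813, q=4318

53813/4318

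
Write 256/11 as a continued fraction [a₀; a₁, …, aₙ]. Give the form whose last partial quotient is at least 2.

256 = 23×11 + 3
11 = 3×3 + 2
3 = 1×2 + 1
2 = 2×1 + 0  (stop)
So 256/11 = [23; 3, 1, 2].

[23; 3, 1, 2]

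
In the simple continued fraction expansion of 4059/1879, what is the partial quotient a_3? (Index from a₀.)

8

4059 = 2·1879 + 301   →  a_0 = 2
1879 = 6·301 + 73   →  a_1 = 6
301 = 4·73 + 9   →  a_2 = 4
73 = 8·9 + 1   →  a_3 = 8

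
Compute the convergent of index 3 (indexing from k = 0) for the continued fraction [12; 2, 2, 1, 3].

Using pₖ = aₖpₖ₋₁ + pₖ₋₂, qₖ = aₖqₖ₋₁ + qₖ₋₂ (with p₋₁=1, p₋₂=0, q₋₁=0, q₋₂=1):
  k=0: a=12, p=12, q=1
  k=1: a=2, p=25, q=2
  k=2: a=2, p=62, q=5
  k=3: a=1, p=87, q=7

87/7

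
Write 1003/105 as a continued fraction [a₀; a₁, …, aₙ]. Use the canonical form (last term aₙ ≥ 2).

[9; 1, 1, 4, 3, 1, 2]

1003 = 9·105 + 58
105 = 1·58 + 47
58 = 1·47 + 11
47 = 4·11 + 3
11 = 3·3 + 2
3 = 1·2 + 1
2 = 2·1 + 0  (stop)
So 1003/105 = [9; 1, 1, 4, 3, 1, 2].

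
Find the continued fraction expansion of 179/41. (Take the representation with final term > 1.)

179 = 4·41 + 15
41 = 2·15 + 11
15 = 1·11 + 4
11 = 2·4 + 3
4 = 1·3 + 1
3 = 3·1 + 0  (stop)
So 179/41 = [4; 2, 1, 2, 1, 3].

[4; 2, 1, 2, 1, 3]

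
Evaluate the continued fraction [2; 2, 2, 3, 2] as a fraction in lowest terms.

94/39

Using pₖ = aₖpₖ₋₁ + pₖ₋₂ and qₖ = aₖqₖ₋₁ + qₖ₋₂:
  k=0: a=2, p=2, q=1
  k=1: a=2, p=5, q=2
  k=2: a=2, p=12, q=5
  k=3: a=3, p=41, q=17
  k=4: a=2, p=94, q=39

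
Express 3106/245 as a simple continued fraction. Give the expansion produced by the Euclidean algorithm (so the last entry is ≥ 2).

[12; 1, 2, 9, 1, 7]

3106 = 12*245 + 166
245 = 1*166 + 79
166 = 2*79 + 8
79 = 9*8 + 7
8 = 1*7 + 1
7 = 7*1 + 0  (stop)
So 3106/245 = [12; 1, 2, 9, 1, 7].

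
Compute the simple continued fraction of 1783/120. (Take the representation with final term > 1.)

[14; 1, 6, 17]

1783 = 14·120 + 103
120 = 1·103 + 17
103 = 6·17 + 1
17 = 17·1 + 0  (stop)
So 1783/120 = [14; 1, 6, 17].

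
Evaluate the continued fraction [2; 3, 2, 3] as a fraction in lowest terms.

Using pₖ = aₖpₖ₋₁ + pₖ₋₂ and qₖ = aₖqₖ₋₁ + qₖ₋₂:
  k=0: a=2, p=2, q=1
  k=1: a=3, p=7, q=3
  k=2: a=2, p=16, q=7
  k=3: a=3, p=55, q=24

55/24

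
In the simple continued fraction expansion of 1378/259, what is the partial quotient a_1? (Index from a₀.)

3

1378 = 5·259 + 83   →  a_0 = 5
259 = 3·83 + 10   →  a_1 = 3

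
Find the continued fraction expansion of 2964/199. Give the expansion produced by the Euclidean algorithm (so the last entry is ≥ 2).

[14; 1, 8, 2, 10]

2964 = 14·199 + 178
199 = 1·178 + 21
178 = 8·21 + 10
21 = 2·10 + 1
10 = 10·1 + 0  (stop)
So 2964/199 = [14; 1, 8, 2, 10].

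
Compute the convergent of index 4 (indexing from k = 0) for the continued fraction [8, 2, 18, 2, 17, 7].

11279/1329

Using pₖ = aₖpₖ₋₁ + pₖ₋₂, qₖ = aₖqₖ₋₁ + qₖ₋₂ (with p₋₁=1, p₋₂=0, q₋₁=0, q₋₂=1):
  k=0: a=8, p=8, q=1
  k=1: a=2, p=17, q=2
  k=2: a=18, p=314, q=37
  k=3: a=2, p=645, q=76
  k=4: a=17, p=11279, q=1329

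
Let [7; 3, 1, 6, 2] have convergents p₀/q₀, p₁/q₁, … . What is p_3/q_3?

Using pₖ = aₖpₖ₋₁ + pₖ₋₂, qₖ = aₖqₖ₋₁ + qₖ₋₂ (with p₋₁=1, p₋₂=0, q₋₁=0, q₋₂=1):
  k=0: a=7, p=7, q=1
  k=1: a=3, p=22, q=3
  k=2: a=1, p=29, q=4
  k=3: a=6, p=196, q=27

196/27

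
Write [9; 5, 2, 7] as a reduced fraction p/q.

Fold from the inside: start with 7/1.
  2 + 1/7 = 15/7
  5 + 7/15 = 82/15
  9 + 15/82 = 753/82

753/82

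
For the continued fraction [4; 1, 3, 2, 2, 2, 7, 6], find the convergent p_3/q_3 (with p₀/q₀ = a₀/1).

Using pₖ = aₖpₖ₋₁ + pₖ₋₂, qₖ = aₖqₖ₋₁ + qₖ₋₂ (with p₋₁=1, p₋₂=0, q₋₁=0, q₋₂=1):
  k=0: a=4, p=4, q=1
  k=1: a=1, p=5, q=1
  k=2: a=3, p=19, q=4
  k=3: a=2, p=43, q=9

43/9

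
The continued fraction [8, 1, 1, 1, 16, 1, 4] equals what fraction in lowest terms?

2269/262

Fold from the inside: start with 4/1.
  1 + 1/4 = 5/4
  16 + 4/5 = 84/5
  1 + 5/84 = 89/84
  1 + 84/89 = 173/89
  1 + 89/173 = 262/173
  8 + 173/262 = 2269/262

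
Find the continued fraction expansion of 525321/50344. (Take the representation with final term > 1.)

525321 = 10*50344 + 21881
50344 = 2*21881 + 6582
21881 = 3*6582 + 2135
6582 = 3*2135 + 177
2135 = 12*177 + 11
177 = 16*11 + 1
11 = 11*1 + 0  (stop)
So 525321/50344 = [10; 2, 3, 3, 12, 16, 11].

[10; 2, 3, 3, 12, 16, 11]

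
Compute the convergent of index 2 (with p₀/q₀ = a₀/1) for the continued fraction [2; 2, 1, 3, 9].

Using pₖ = aₖpₖ₋₁ + pₖ₋₂, qₖ = aₖqₖ₋₁ + qₖ₋₂ (with p₋₁=1, p₋₂=0, q₋₁=0, q₋₂=1):
  k=0: a=2, p=2, q=1
  k=1: a=2, p=5, q=2
  k=2: a=1, p=7, q=3

7/3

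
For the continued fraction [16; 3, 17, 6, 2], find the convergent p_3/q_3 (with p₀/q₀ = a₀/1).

Using pₖ = aₖpₖ₋₁ + pₖ₋₂, qₖ = aₖqₖ₋₁ + qₖ₋₂ (with p₋₁=1, p₋₂=0, q₋₁=0, q₋₂=1):
  k=0: a=16, p=16, q=1
  k=1: a=3, p=49, q=3
  k=2: a=17, p=849, q=52
  k=3: a=6, p=5143, q=315

5143/315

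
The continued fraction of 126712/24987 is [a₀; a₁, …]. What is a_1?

126712 = 5·24987 + 1777   →  a_0 = 5
24987 = 14·1777 + 109   →  a_1 = 14

14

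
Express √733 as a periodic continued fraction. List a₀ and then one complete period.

a₀ = ⌊√733⌋ = 27.
With m₀=0, d₀=1 and mₖ₊₁ = dₖaₖ − mₖ, dₖ₊₁ = (n − mₖ₊₁²)/dₖ, aₖ₊₁ = ⌊(a₀+mₖ₊₁)/dₖ₊₁⌋:
  k=1: m=27, d=4, a=13
  k=2: m=25, d=27, a=1
  k=3: m=2, d=27, a=1
  k=4: m=25, d=4, a=13
  k=5: m=27, d=1, a=54
d=1 and a=2a₀=54 at k=5, so the next step gives (m, d) = (27, 4) again — its k=1 value — and the period has length 5.

[27; 13, 1, 1, 13, 54]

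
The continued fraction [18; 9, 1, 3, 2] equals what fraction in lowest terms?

1593/88

Fold from the inside: start with 2/1.
  3 + 1/2 = 7/2
  1 + 2/7 = 9/7
  9 + 7/9 = 88/9
  18 + 9/88 = 1593/88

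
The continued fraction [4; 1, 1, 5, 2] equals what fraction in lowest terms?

109/24

Using pₖ = aₖpₖ₋₁ + pₖ₋₂ and qₖ = aₖqₖ₋₁ + qₖ₋₂:
  k=0: a=4, p=4, q=1
  k=1: a=1, p=5, q=1
  k=2: a=1, p=9, q=2
  k=3: a=5, p=50, q=11
  k=4: a=2, p=109, q=24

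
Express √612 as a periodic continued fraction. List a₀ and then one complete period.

[24; 1, 2, 1, 4, 1, 2, 1, 48]

a₀ = ⌊√612⌋ = 24.
With m₀=0, d₀=1 and mₖ₊₁ = dₖaₖ − mₖ, dₖ₊₁ = (n − mₖ₊₁²)/dₖ, aₖ₊₁ = ⌊(a₀+mₖ₊₁)/dₖ₊₁⌋:
  k=1: m=24, d=36, a=1
  k=2: m=12, d=13, a=2
  k=3: m=14, d=32, a=1
  k=4: m=18, d=9, a=4
  k=5: m=18, d=32, a=1
  k=6: m=14, d=13, a=2
  k=7: m=12, d=36, a=1
  k=8: m=24, d=1, a=48
d=1 and a=2a₀=48 at k=8, so the next step gives (m, d) = (24, 36) again — its k=1 value — and the period has length 8.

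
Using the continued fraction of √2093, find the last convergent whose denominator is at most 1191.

50187/1097

√2093 = [45; 1, 2, 1, 90, …] (period length 4).
Convergents:
  p_0/q_0 = 45/1
  p_1/q_1 = 46/1
  p_2/q_2 = 137/3
  p_3/q_3 = 183/4
  p_4/q_4 = 16607/363
  p_5/q_5 = 16790/367
  p_6/q_6 = 50187/1097
  p_7/q_7 = 66977/1464
q_6 = 1097 ≤ 1191 < 1464 = q_7, so the answer is 50187/1097.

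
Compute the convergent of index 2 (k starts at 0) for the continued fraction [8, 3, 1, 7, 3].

Using pₖ = aₖpₖ₋₁ + pₖ₋₂, qₖ = aₖqₖ₋₁ + qₖ₋₂ (with p₋₁=1, p₋₂=0, q₋₁=0, q₋₂=1):
  k=0: a=8, p=8, q=1
  k=1: a=3, p=25, q=3
  k=2: a=1, p=33, q=4

33/4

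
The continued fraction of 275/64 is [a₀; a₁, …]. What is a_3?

1

275 = 4·64 + 19   →  a_0 = 4
64 = 3·19 + 7   →  a_1 = 3
19 = 2·7 + 5   →  a_2 = 2
7 = 1·5 + 2   →  a_3 = 1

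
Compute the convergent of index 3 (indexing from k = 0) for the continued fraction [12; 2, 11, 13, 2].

3756/301

Using pₖ = aₖpₖ₋₁ + pₖ₋₂, qₖ = aₖqₖ₋₁ + qₖ₋₂ (with p₋₁=1, p₋₂=0, q₋₁=0, q₋₂=1):
  k=0: a=12, p=12, q=1
  k=1: a=2, p=25, q=2
  k=2: a=11, p=287, q=23
  k=3: a=13, p=3756, q=301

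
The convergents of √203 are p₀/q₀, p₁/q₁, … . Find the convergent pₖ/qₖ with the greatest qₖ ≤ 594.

√203 = [14; 4, 28, …] (period length 2).
Convergents:
  p_0/q_0 = 14/1
  p_1/q_1 = 57/4
  p_2/q_2 = 1610/113
  p_3/q_3 = 6497/456
  p_4/q_4 = 183526/12881
q_3 = 456 ≤ 594 < 12881 = q_4, so the answer is 6497/456.

6497/456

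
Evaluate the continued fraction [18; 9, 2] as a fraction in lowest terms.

Using pₖ = aₖpₖ₋₁ + pₖ₋₂ and qₖ = aₖqₖ₋₁ + qₖ₋₂:
  k=0: a=18, p=18, q=1
  k=1: a=9, p=163, q=9
  k=2: a=2, p=344, q=19

344/19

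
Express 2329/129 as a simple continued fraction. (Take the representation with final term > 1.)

2329 = 18*129 + 7
129 = 18*7 + 3
7 = 2*3 + 1
3 = 3*1 + 0  (stop)
So 2329/129 = [18; 18, 2, 3].

[18; 18, 2, 3]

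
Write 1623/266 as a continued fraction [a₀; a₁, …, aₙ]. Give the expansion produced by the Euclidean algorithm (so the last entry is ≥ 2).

[6; 9, 1, 5, 1, 3]

1623 = 6×266 + 27
266 = 9×27 + 23
27 = 1×23 + 4
23 = 5×4 + 3
4 = 1×3 + 1
3 = 3×1 + 0  (stop)
So 1623/266 = [6; 9, 1, 5, 1, 3].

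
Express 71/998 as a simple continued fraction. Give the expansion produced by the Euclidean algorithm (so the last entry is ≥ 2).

[0; 14, 17, 1, 3]

71 = 0*998 + 71
998 = 14*71 + 4
71 = 17*4 + 3
4 = 1*3 + 1
3 = 3*1 + 0  (stop)
So 71/998 = [0; 14, 17, 1, 3].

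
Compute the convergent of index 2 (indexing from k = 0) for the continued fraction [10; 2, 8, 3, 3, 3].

Using pₖ = aₖpₖ₋₁ + pₖ₋₂, qₖ = aₖqₖ₋₁ + qₖ₋₂ (with p₋₁=1, p₋₂=0, q₋₁=0, q₋₂=1):
  k=0: a=10, p=10, q=1
  k=1: a=2, p=21, q=2
  k=2: a=8, p=178, q=17

178/17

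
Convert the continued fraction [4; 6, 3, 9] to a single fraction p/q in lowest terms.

736/177

Fold from the inside: start with 9/1.
  3 + 1/9 = 28/9
  6 + 9/28 = 177/28
  4 + 28/177 = 736/177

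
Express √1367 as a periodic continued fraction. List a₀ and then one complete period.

[36; 1, 35, 1, 72]

a₀ = ⌊√1367⌋ = 36.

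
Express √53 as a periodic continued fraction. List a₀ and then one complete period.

[7; 3, 1, 1, 3, 14]

a₀ = ⌊√53⌋ = 7.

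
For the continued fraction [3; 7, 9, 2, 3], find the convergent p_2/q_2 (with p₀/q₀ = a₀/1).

201/64

Using pₖ = aₖpₖ₋₁ + pₖ₋₂, qₖ = aₖqₖ₋₁ + qₖ₋₂ (with p₋₁=1, p₋₂=0, q₋₁=0, q₋₂=1):
  k=0: a=3, p=3, q=1
  k=1: a=7, p=22, q=7
  k=2: a=9, p=201, q=64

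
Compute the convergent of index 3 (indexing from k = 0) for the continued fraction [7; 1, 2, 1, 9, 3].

Using pₖ = aₖpₖ₋₁ + pₖ₋₂, qₖ = aₖqₖ₋₁ + qₖ₋₂ (with p₋₁=1, p₋₂=0, q₋₁=0, q₋₂=1):
  k=0: a=7, p=7, q=1
  k=1: a=1, p=8, q=1
  k=2: a=2, p=23, q=3
  k=3: a=1, p=31, q=4

31/4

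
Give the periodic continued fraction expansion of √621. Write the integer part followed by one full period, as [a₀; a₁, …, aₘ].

[24; 1, 11, 2, 11, 1, 48]

a₀ = ⌊√621⌋ = 24.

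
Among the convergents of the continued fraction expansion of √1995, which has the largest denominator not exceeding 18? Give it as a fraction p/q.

√1995 = [44; 1, 1, 1, 88, …] (period length 4).
Convergents:
  p_0/q_0 = 44/1
  p_1/q_1 = 45/1
  p_2/q_2 = 89/2
  p_3/q_3 = 134/3
  p_4/q_4 = 11881/266
q_3 = 3 ≤ 18 < 266 = q_4, so the answer is 134/3.

134/3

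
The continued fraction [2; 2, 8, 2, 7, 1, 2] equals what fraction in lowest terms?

2173/879

Using pₖ = aₖpₖ₋₁ + pₖ₋₂ and qₖ = aₖqₖ₋₁ + qₖ₋₂:
  k=0: a=2, p=2, q=1
  k=1: a=2, p=5, q=2
  k=2: a=8, p=42, q=17
  k=3: a=2, p=89, q=36
  k=4: a=7, p=665, q=269
  k=5: a=1, p=754, q=305
  k=6: a=2, p=2173, q=879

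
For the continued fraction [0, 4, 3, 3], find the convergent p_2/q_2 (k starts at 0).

Using pₖ = aₖpₖ₋₁ + pₖ₋₂, qₖ = aₖqₖ₋₁ + qₖ₋₂ (with p₋₁=1, p₋₂=0, q₋₁=0, q₋₂=1):
  k=0: a=0, p=0, q=1
  k=1: a=4, p=1, q=4
  k=2: a=3, p=3, q=13

3/13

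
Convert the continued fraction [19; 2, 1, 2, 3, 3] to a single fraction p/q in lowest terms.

Using pₖ = aₖpₖ₋₁ + pₖ₋₂ and qₖ = aₖqₖ₋₁ + qₖ₋₂:
  k=0: a=19, p=19, q=1
  k=1: a=2, p=39, q=2
  k=2: a=1, p=58, q=3
  k=3: a=2, p=155, q=8
  k=4: a=3, p=523, q=27
  k=5: a=3, p=1724, q=89

1724/89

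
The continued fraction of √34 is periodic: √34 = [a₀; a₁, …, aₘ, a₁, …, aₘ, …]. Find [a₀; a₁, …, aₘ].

a₀ = ⌊√34⌋ = 5.
With m₀=0, d₀=1 and mₖ₊₁ = dₖaₖ − mₖ, dₖ₊₁ = (n − mₖ₊₁²)/dₖ, aₖ₊₁ = ⌊(a₀+mₖ₊₁)/dₖ₊₁⌋:
  k=1: m=5, d=9, a=1
  k=2: m=4, d=2, a=4
  k=3: m=4, d=9, a=1
  k=4: m=5, d=1, a=10
d=1 and a=2a₀=10 at k=4, so the next step gives (m, d) = (5, 9) again — its k=1 value — and the period has length 4.

[5; 1, 4, 1, 10]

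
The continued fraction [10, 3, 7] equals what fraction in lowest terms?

227/22

Using pₖ = aₖpₖ₋₁ + pₖ₋₂ and qₖ = aₖqₖ₋₁ + qₖ₋₂:
  k=0: a=10, p=10, q=1
  k=1: a=3, p=31, q=3
  k=2: a=7, p=227, q=22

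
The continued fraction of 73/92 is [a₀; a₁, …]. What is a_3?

1

73 = 0·92 + 73   →  a_0 = 0
92 = 1·73 + 19   →  a_1 = 1
73 = 3·19 + 16   →  a_2 = 3
19 = 1·16 + 3   →  a_3 = 1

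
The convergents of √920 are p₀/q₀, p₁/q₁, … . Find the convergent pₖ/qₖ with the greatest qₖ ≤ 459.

√920 = [30; 3, 60, …] (period length 2).
Convergents:
  p_0/q_0 = 30/1
  p_1/q_1 = 91/3
  p_2/q_2 = 5490/181
  p_3/q_3 = 16561/546
q_2 = 181 ≤ 459 < 546 = q_3, so the answer is 5490/181.

5490/181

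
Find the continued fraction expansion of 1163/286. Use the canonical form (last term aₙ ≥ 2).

1163 = 4·286 + 19
286 = 15·19 + 1
19 = 19·1 + 0  (stop)
So 1163/286 = [4; 15, 19].

[4; 15, 19]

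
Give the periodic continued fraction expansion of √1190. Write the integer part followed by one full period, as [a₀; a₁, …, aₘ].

a₀ = ⌊√1190⌋ = 34.
With m₀=0, d₀=1 and mₖ₊₁ = dₖaₖ − mₖ, dₖ₊₁ = (n − mₖ₊₁²)/dₖ, aₖ₊₁ = ⌊(a₀+mₖ₊₁)/dₖ₊₁⌋:
  k=1: m=34, d=34, a=2
  k=2: m=34, d=1, a=68
d=1 and a=2a₀=68 at k=2, so the next step gives (m, d) = (34, 34) again — its k=1 value — and the period has length 2.

[34; 2, 68]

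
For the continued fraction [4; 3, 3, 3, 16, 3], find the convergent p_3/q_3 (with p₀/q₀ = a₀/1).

Using pₖ = aₖpₖ₋₁ + pₖ₋₂, qₖ = aₖqₖ₋₁ + qₖ₋₂ (with p₋₁=1, p₋₂=0, q₋₁=0, q₋₂=1):
  k=0: a=4, p=4, q=1
  k=1: a=3, p=13, q=3
  k=2: a=3, p=43, q=10
  k=3: a=3, p=142, q=33

142/33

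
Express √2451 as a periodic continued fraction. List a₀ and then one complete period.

a₀ = ⌊√2451⌋ = 49.
With m₀=0, d₀=1 and mₖ₊₁ = dₖaₖ − mₖ, dₖ₊₁ = (n − mₖ₊₁²)/dₖ, aₖ₊₁ = ⌊(a₀+mₖ₊₁)/dₖ₊₁⌋:
  k=1: m=49, d=50, a=1
  k=2: m=1, d=49, a=1
  k=3: m=48, d=3, a=32
  k=4: m=48, d=49, a=1
  k=5: m=1, d=50, a=1
  k=6: m=49, d=1, a=98
d=1 and a=2a₀=98 at k=6, so the next step gives (m, d) = (49, 50) again — its k=1 value — and the period has length 6.

[49; 1, 1, 32, 1, 1, 98]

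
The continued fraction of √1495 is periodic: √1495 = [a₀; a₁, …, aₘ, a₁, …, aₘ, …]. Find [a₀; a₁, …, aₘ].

[38; 1, 1, 1, 76]

a₀ = ⌊√1495⌋ = 38.
With m₀=0, d₀=1 and mₖ₊₁ = dₖaₖ − mₖ, dₖ₊₁ = (n − mₖ₊₁²)/dₖ, aₖ₊₁ = ⌊(a₀+mₖ₊₁)/dₖ₊₁⌋:
  k=1: m=38, d=51, a=1
  k=2: m=13, d=26, a=1
  k=3: m=13, d=51, a=1
  k=4: m=38, d=1, a=76
d=1 and a=2a₀=76 at k=4, so the next step gives (m, d) = (38, 51) again — its k=1 value — and the period has length 4.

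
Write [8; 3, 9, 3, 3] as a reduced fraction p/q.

2405/289

Fold from the inside: start with 3/1.
  3 + 1/3 = 10/3
  9 + 3/10 = 93/10
  3 + 10/93 = 289/93
  8 + 93/289 = 2405/289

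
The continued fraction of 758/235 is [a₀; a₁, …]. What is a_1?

758 = 3·235 + 53   →  a_0 = 3
235 = 4·53 + 23   →  a_1 = 4

4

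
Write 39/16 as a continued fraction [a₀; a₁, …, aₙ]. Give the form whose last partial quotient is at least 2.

39 = 2×16 + 7
16 = 2×7 + 2
7 = 3×2 + 1
2 = 2×1 + 0  (stop)
So 39/16 = [2; 2, 3, 2].

[2; 2, 3, 2]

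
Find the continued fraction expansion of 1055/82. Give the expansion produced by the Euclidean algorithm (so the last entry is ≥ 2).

1055 = 12·82 + 71
82 = 1·71 + 11
71 = 6·11 + 5
11 = 2·5 + 1
5 = 5·1 + 0  (stop)
So 1055/82 = [12; 1, 6, 2, 5].

[12; 1, 6, 2, 5]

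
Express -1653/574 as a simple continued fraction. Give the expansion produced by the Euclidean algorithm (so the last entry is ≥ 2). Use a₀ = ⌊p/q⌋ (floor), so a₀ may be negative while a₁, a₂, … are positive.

-1653 = -3·574 + 69
574 = 8·69 + 22
69 = 3·22 + 3
22 = 7·3 + 1
3 = 3·1 + 0  (stop)
So -1653/574 = [-3; 8, 3, 7, 3].

[-3; 8, 3, 7, 3]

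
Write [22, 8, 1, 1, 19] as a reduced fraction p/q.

Using pₖ = aₖpₖ₋₁ + pₖ₋₂ and qₖ = aₖqₖ₋₁ + qₖ₋₂:
  k=0: a=22, p=22, q=1
  k=1: a=8, p=177, q=8
  k=2: a=1, p=199, q=9
  k=3: a=1, p=376, q=17
  k=4: a=19, p=7343, q=332

7343/332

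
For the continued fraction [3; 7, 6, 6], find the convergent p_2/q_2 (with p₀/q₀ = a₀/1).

Using pₖ = aₖpₖ₋₁ + pₖ₋₂, qₖ = aₖqₖ₋₁ + qₖ₋₂ (with p₋₁=1, p₋₂=0, q₋₁=0, q₋₂=1):
  k=0: a=3, p=3, q=1
  k=1: a=7, p=22, q=7
  k=2: a=6, p=135, q=43

135/43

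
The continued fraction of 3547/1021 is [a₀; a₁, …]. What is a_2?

9

3547 = 3·1021 + 484   →  a_0 = 3
1021 = 2·484 + 53   →  a_1 = 2
484 = 9·53 + 7   →  a_2 = 9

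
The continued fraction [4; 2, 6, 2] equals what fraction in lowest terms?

125/28

Using pₖ = aₖpₖ₋₁ + pₖ₋₂ and qₖ = aₖqₖ₋₁ + qₖ₋₂:
  k=0: a=4, p=4, q=1
  k=1: a=2, p=9, q=2
  k=2: a=6, p=58, q=13
  k=3: a=2, p=125, q=28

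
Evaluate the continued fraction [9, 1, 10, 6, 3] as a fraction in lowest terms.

Using pₖ = aₖpₖ₋₁ + pₖ₋₂ and qₖ = aₖqₖ₋₁ + qₖ₋₂:
  k=0: a=9, p=9, q=1
  k=1: a=1, p=10, q=1
  k=2: a=10, p=109, q=11
  k=3: a=6, p=664, q=67
  k=4: a=3, p=2101, q=212

2101/212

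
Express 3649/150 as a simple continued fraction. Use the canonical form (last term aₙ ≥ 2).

[24; 3, 16, 3]

3649 = 24·150 + 49
150 = 3·49 + 3
49 = 16·3 + 1
3 = 3·1 + 0  (stop)
So 3649/150 = [24; 3, 16, 3].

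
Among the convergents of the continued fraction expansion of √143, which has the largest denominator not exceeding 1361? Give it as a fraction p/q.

√143 = [11; 1, 22, …] (period length 2).
Convergents:
  p_0/q_0 = 11/1
  p_1/q_1 = 12/1
  p_2/q_2 = 275/23
  p_3/q_3 = 287/24
  p_4/q_4 = 6589/551
  p_5/q_5 = 6876/575
  p_6/q_6 = 157861/13201
q_5 = 575 ≤ 1361 < 13201 = q_6, so the answer is 6876/575.

6876/575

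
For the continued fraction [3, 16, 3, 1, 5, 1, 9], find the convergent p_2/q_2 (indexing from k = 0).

150/49

Using pₖ = aₖpₖ₋₁ + pₖ₋₂, qₖ = aₖqₖ₋₁ + qₖ₋₂ (with p₋₁=1, p₋₂=0, q₋₁=0, q₋₂=1):
  k=0: a=3, p=3, q=1
  k=1: a=16, p=49, q=16
  k=2: a=3, p=150, q=49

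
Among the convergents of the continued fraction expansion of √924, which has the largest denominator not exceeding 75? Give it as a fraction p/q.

√924 = [30; 2, 1, 1, 14, 1, 1, 2, 60, …] (period length 8).
Convergents:
  p_0/q_0 = 30/1
  p_1/q_1 = 61/2
  p_2/q_2 = 91/3
  p_3/q_3 = 152/5
  p_4/q_4 = 2219/73
  p_5/q_5 = 2371/78
q_4 = 73 ≤ 75 < 78 = q_5, so the answer is 2219/73.

2219/73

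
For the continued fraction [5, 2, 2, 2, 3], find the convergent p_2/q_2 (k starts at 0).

27/5

Using pₖ = aₖpₖ₋₁ + pₖ₋₂, qₖ = aₖqₖ₋₁ + qₖ₋₂ (with p₋₁=1, p₋₂=0, q₋₁=0, q₋₂=1):
  k=0: a=5, p=5, q=1
  k=1: a=2, p=11, q=2
  k=2: a=2, p=27, q=5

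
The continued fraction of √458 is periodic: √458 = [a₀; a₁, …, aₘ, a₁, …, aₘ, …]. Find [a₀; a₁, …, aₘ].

[21; 2, 2, 42]

a₀ = ⌊√458⌋ = 21.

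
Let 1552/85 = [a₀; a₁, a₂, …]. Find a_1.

3

1552 = 18·85 + 22   →  a_0 = 18
85 = 3·22 + 19   →  a_1 = 3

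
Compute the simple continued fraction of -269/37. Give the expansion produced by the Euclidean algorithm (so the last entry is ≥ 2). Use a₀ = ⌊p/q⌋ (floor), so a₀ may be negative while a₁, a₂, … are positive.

[-8; 1, 2, 1, 2, 3]

-269 = -8*37 + 27
37 = 1*27 + 10
27 = 2*10 + 7
10 = 1*7 + 3
7 = 2*3 + 1
3 = 3*1 + 0  (stop)
So -269/37 = [-8; 1, 2, 1, 2, 3].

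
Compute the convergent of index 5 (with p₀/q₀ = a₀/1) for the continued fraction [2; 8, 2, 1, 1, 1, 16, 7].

Using pₖ = aₖpₖ₋₁ + pₖ₋₂, qₖ = aₖqₖ₋₁ + qₖ₋₂ (with p₋₁=1, p₋₂=0, q₋₁=0, q₋₂=1):
  k=0: a=2, p=2, q=1
  k=1: a=8, p=17, q=8
  k=2: a=2, p=36, q=17
  k=3: a=1, p=53, q=25
  k=4: a=1, p=89, q=42
  k=5: a=1, p=142, q=67

142/67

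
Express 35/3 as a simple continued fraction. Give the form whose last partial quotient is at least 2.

[11; 1, 2]

35 = 11×3 + 2
3 = 1×2 + 1
2 = 2×1 + 0  (stop)
So 35/3 = [11; 1, 2].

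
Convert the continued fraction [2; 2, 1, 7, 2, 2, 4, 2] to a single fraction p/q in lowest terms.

2786/1187

Using pₖ = aₖpₖ₋₁ + pₖ₋₂ and qₖ = aₖqₖ₋₁ + qₖ₋₂:
  k=0: a=2, p=2, q=1
  k=1: a=2, p=5, q=2
  k=2: a=1, p=7, q=3
  k=3: a=7, p=54, q=23
  k=4: a=2, p=115, q=49
  k=5: a=2, p=284, q=121
  k=6: a=4, p=1251, q=533
  k=7: a=2, p=2786, q=1187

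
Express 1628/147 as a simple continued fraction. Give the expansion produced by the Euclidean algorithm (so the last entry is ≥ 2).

1628 = 11×147 + 11
147 = 13×11 + 4
11 = 2×4 + 3
4 = 1×3 + 1
3 = 3×1 + 0  (stop)
So 1628/147 = [11; 13, 2, 1, 3].

[11; 13, 2, 1, 3]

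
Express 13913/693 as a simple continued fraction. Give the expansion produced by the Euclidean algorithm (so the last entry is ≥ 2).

13913 = 20×693 + 53
693 = 13×53 + 4
53 = 13×4 + 1
4 = 4×1 + 0  (stop)
So 13913/693 = [20; 13, 13, 4].

[20; 13, 13, 4]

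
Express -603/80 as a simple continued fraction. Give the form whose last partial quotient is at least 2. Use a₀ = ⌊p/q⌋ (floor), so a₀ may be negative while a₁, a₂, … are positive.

[-8; 2, 6, 6]

-603 = -8*80 + 37
80 = 2*37 + 6
37 = 6*6 + 1
6 = 6*1 + 0  (stop)
So -603/80 = [-8; 2, 6, 6].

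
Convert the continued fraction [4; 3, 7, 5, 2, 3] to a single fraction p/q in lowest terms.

3701/857

Fold from the inside: start with 3/1.
  2 + 1/3 = 7/3
  5 + 3/7 = 38/7
  7 + 7/38 = 273/38
  3 + 38/273 = 857/273
  4 + 273/857 = 3701/857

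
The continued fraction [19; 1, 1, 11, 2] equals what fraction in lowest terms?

937/48

Using pₖ = aₖpₖ₋₁ + pₖ₋₂ and qₖ = aₖqₖ₋₁ + qₖ₋₂:
  k=0: a=19, p=19, q=1
  k=1: a=1, p=20, q=1
  k=2: a=1, p=39, q=2
  k=3: a=11, p=449, q=23
  k=4: a=2, p=937, q=48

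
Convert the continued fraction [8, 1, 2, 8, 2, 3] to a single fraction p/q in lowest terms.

1597/184

Fold from the inside: start with 3/1.
  2 + 1/3 = 7/3
  8 + 3/7 = 59/7
  2 + 7/59 = 125/59
  1 + 59/125 = 184/125
  8 + 125/184 = 1597/184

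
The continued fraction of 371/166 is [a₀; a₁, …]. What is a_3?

371 = 2·166 + 39   →  a_0 = 2
166 = 4·39 + 10   →  a_1 = 4
39 = 3·10 + 9   →  a_2 = 3
10 = 1·9 + 1   →  a_3 = 1

1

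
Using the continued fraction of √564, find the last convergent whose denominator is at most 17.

95/4

√564 = [23; 1, 2, 1, 46, …] (period length 4).
Convergents:
  p_0/q_0 = 23/1
  p_1/q_1 = 24/1
  p_2/q_2 = 71/3
  p_3/q_3 = 95/4
  p_4/q_4 = 4441/187
q_3 = 4 ≤ 17 < 187 = q_4, so the answer is 95/4.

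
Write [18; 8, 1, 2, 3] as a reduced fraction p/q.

Fold from the inside: start with 3/1.
  2 + 1/3 = 7/3
  1 + 3/7 = 10/7
  8 + 7/10 = 87/10
  18 + 10/87 = 1576/87

1576/87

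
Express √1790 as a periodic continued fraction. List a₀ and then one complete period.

a₀ = ⌊√1790⌋ = 42.
With m₀=0, d₀=1 and mₖ₊₁ = dₖaₖ − mₖ, dₖ₊₁ = (n − mₖ₊₁²)/dₖ, aₖ₊₁ = ⌊(a₀+mₖ₊₁)/dₖ₊₁⌋:
  k=1: m=42, d=26, a=3
  k=2: m=36, d=19, a=4
  k=3: m=40, d=10, a=8
  k=4: m=40, d=19, a=4
  k=5: m=36, d=26, a=3
  k=6: m=42, d=1, a=84
d=1 and a=2a₀=84 at k=6, so the next step gives (m, d) = (42, 26) again — its k=1 value — and the period has length 6.

[42; 3, 4, 8, 4, 3, 84]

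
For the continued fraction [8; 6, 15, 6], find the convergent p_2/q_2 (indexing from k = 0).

Using pₖ = aₖpₖ₋₁ + pₖ₋₂, qₖ = aₖqₖ₋₁ + qₖ₋₂ (with p₋₁=1, p₋₂=0, q₋₁=0, q₋₂=1):
  k=0: a=8, p=8, q=1
  k=1: a=6, p=49, q=6
  k=2: a=15, p=743, q=91

743/91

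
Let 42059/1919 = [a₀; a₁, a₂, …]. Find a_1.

1

42059 = 21·1919 + 1760   →  a_0 = 21
1919 = 1·1760 + 159   →  a_1 = 1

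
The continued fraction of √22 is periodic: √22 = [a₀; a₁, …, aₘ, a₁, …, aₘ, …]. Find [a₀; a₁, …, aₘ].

a₀ = ⌊√22⌋ = 4.

[4; 1, 2, 4, 2, 1, 8]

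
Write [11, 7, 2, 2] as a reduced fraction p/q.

412/37

Using pₖ = aₖpₖ₋₁ + pₖ₋₂ and qₖ = aₖqₖ₋₁ + qₖ₋₂:
  k=0: a=11, p=11, q=1
  k=1: a=7, p=78, q=7
  k=2: a=2, p=167, q=15
  k=3: a=2, p=412, q=37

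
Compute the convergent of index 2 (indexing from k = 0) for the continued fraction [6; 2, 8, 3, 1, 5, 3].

Using pₖ = aₖpₖ₋₁ + pₖ₋₂, qₖ = aₖqₖ₋₁ + qₖ₋₂ (with p₋₁=1, p₋₂=0, q₋₁=0, q₋₂=1):
  k=0: a=6, p=6, q=1
  k=1: a=2, p=13, q=2
  k=2: a=8, p=110, q=17

110/17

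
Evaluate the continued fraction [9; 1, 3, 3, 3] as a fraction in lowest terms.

420/43

Fold from the inside: start with 3/1.
  3 + 1/3 = 10/3
  3 + 3/10 = 33/10
  1 + 10/33 = 43/33
  9 + 33/43 = 420/43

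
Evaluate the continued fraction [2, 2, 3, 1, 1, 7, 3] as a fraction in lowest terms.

Fold from the inside: start with 3/1.
  7 + 1/3 = 22/3
  1 + 3/22 = 25/22
  1 + 22/25 = 47/25
  3 + 25/47 = 166/47
  2 + 47/166 = 379/166
  2 + 166/379 = 924/379

924/379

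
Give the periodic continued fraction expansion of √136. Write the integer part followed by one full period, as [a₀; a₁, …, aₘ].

[11; 1, 1, 1, 22]

a₀ = ⌊√136⌋ = 11.
With m₀=0, d₀=1 and mₖ₊₁ = dₖaₖ − mₖ, dₖ₊₁ = (n − mₖ₊₁²)/dₖ, aₖ₊₁ = ⌊(a₀+mₖ₊₁)/dₖ₊₁⌋:
  k=1: m=11, d=15, a=1
  k=2: m=4, d=8, a=1
  k=3: m=4, d=15, a=1
  k=4: m=11, d=1, a=22
d=1 and a=2a₀=22 at k=4, so the next step gives (m, d) = (11, 15) again — its k=1 value — and the period has length 4.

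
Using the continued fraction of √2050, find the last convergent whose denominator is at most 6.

181/4

√2050 = [45; 3, 1, 1, 1, 1, 3, 90, …] (period length 7).
Convergents:
  p_0/q_0 = 45/1
  p_1/q_1 = 136/3
  p_2/q_2 = 181/4
  p_3/q_3 = 317/7
q_2 = 4 ≤ 6 < 7 = q_3, so the answer is 181/4.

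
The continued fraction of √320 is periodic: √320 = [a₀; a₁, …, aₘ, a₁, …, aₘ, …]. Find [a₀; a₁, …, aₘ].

[17; 1, 7, 1, 34]

a₀ = ⌊√320⌋ = 17.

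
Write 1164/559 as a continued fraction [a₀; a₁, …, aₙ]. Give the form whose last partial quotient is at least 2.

1164 = 2·559 + 46
559 = 12·46 + 7
46 = 6·7 + 4
7 = 1·4 + 3
4 = 1·3 + 1
3 = 3·1 + 0  (stop)
So 1164/559 = [2; 12, 6, 1, 1, 3].

[2; 12, 6, 1, 1, 3]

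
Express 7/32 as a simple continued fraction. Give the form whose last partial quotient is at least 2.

7 = 0×32 + 7
32 = 4×7 + 4
7 = 1×4 + 3
4 = 1×3 + 1
3 = 3×1 + 0  (stop)
So 7/32 = [0; 4, 1, 1, 3].

[0; 4, 1, 1, 3]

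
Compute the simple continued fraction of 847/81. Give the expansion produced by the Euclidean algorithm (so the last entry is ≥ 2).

[10; 2, 5, 3, 2]

847 = 10*81 + 37
81 = 2*37 + 7
37 = 5*7 + 2
7 = 3*2 + 1
2 = 2*1 + 0  (stop)
So 847/81 = [10; 2, 5, 3, 2].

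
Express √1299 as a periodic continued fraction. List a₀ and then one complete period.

a₀ = ⌊√1299⌋ = 36.

[36; 24, 72]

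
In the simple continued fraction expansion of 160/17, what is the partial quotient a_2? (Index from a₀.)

2

160 = 9·17 + 7   →  a_0 = 9
17 = 2·7 + 3   →  a_1 = 2
7 = 2·3 + 1   →  a_2 = 2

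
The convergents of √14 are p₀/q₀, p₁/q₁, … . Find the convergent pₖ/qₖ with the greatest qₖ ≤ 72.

116/31

√14 = [3; 1, 2, 1, 6, …] (period length 4).
Convergents:
  p_0/q_0 = 3/1
  p_1/q_1 = 4/1
  p_2/q_2 = 11/3
  p_3/q_3 = 15/4
  p_4/q_4 = 101/27
  p_5/q_5 = 116/31
  p_6/q_6 = 333/89
q_5 = 31 ≤ 72 < 89 = q_6, so the answer is 116/31.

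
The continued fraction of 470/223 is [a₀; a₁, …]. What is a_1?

9

470 = 2·223 + 24   →  a_0 = 2
223 = 9·24 + 7   →  a_1 = 9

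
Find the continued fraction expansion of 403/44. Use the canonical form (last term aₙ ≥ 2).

403 = 9×44 + 7
44 = 6×7 + 2
7 = 3×2 + 1
2 = 2×1 + 0  (stop)
So 403/44 = [9; 6, 3, 2].

[9; 6, 3, 2]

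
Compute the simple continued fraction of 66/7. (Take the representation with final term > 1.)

66 = 9×7 + 3
7 = 2×3 + 1
3 = 3×1 + 0  (stop)
So 66/7 = [9; 2, 3].

[9; 2, 3]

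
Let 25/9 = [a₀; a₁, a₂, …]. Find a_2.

25 = 2·9 + 7   →  a_0 = 2
9 = 1·7 + 2   →  a_1 = 1
7 = 3·2 + 1   →  a_2 = 3

3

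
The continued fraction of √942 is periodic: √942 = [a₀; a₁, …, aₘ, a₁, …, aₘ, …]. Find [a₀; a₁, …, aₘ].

[30; 1, 2, 4, 20, 4, 2, 1, 60]

a₀ = ⌊√942⌋ = 30.
With m₀=0, d₀=1 and mₖ₊₁ = dₖaₖ − mₖ, dₖ₊₁ = (n − mₖ₊₁²)/dₖ, aₖ₊₁ = ⌊(a₀+mₖ₊₁)/dₖ₊₁⌋:
  k=1: m=30, d=42, a=1
  k=2: m=12, d=19, a=2
  k=3: m=26, d=14, a=4
  k=4: m=30, d=3, a=20
  k=5: m=30, d=14, a=4
  k=6: m=26, d=19, a=2
  k=7: m=12, d=42, a=1
  k=8: m=30, d=1, a=60
d=1 and a=2a₀=60 at k=8, so the next step gives (m, d) = (30, 42) again — its k=1 value — and the period has length 8.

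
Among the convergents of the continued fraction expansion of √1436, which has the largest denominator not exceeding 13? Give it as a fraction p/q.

√1436 = [37; 1, 8, 2, 18, 2, 8, 1, 74, …] (period length 8).
Convergents:
  p_0/q_0 = 37/1
  p_1/q_1 = 38/1
  p_2/q_2 = 341/9
  p_3/q_3 = 720/19
q_2 = 9 ≤ 13 < 19 = q_3, so the answer is 341/9.

341/9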